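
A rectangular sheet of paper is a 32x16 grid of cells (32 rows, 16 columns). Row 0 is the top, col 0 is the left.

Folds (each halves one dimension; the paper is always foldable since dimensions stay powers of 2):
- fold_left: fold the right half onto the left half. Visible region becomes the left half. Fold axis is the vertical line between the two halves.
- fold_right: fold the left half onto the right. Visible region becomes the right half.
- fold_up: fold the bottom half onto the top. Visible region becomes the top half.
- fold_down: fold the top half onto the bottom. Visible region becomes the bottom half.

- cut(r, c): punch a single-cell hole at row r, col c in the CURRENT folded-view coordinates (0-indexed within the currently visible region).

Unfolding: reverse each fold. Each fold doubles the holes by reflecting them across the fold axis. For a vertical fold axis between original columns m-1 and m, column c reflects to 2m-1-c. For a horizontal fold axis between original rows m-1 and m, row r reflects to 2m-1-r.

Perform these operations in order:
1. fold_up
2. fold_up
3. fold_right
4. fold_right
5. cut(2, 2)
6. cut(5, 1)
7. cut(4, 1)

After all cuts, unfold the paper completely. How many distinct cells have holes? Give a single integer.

Answer: 48

Derivation:
Op 1 fold_up: fold axis h@16; visible region now rows[0,16) x cols[0,16) = 16x16
Op 2 fold_up: fold axis h@8; visible region now rows[0,8) x cols[0,16) = 8x16
Op 3 fold_right: fold axis v@8; visible region now rows[0,8) x cols[8,16) = 8x8
Op 4 fold_right: fold axis v@12; visible region now rows[0,8) x cols[12,16) = 8x4
Op 5 cut(2, 2): punch at orig (2,14); cuts so far [(2, 14)]; region rows[0,8) x cols[12,16) = 8x4
Op 6 cut(5, 1): punch at orig (5,13); cuts so far [(2, 14), (5, 13)]; region rows[0,8) x cols[12,16) = 8x4
Op 7 cut(4, 1): punch at orig (4,13); cuts so far [(2, 14), (4, 13), (5, 13)]; region rows[0,8) x cols[12,16) = 8x4
Unfold 1 (reflect across v@12): 6 holes -> [(2, 9), (2, 14), (4, 10), (4, 13), (5, 10), (5, 13)]
Unfold 2 (reflect across v@8): 12 holes -> [(2, 1), (2, 6), (2, 9), (2, 14), (4, 2), (4, 5), (4, 10), (4, 13), (5, 2), (5, 5), (5, 10), (5, 13)]
Unfold 3 (reflect across h@8): 24 holes -> [(2, 1), (2, 6), (2, 9), (2, 14), (4, 2), (4, 5), (4, 10), (4, 13), (5, 2), (5, 5), (5, 10), (5, 13), (10, 2), (10, 5), (10, 10), (10, 13), (11, 2), (11, 5), (11, 10), (11, 13), (13, 1), (13, 6), (13, 9), (13, 14)]
Unfold 4 (reflect across h@16): 48 holes -> [(2, 1), (2, 6), (2, 9), (2, 14), (4, 2), (4, 5), (4, 10), (4, 13), (5, 2), (5, 5), (5, 10), (5, 13), (10, 2), (10, 5), (10, 10), (10, 13), (11, 2), (11, 5), (11, 10), (11, 13), (13, 1), (13, 6), (13, 9), (13, 14), (18, 1), (18, 6), (18, 9), (18, 14), (20, 2), (20, 5), (20, 10), (20, 13), (21, 2), (21, 5), (21, 10), (21, 13), (26, 2), (26, 5), (26, 10), (26, 13), (27, 2), (27, 5), (27, 10), (27, 13), (29, 1), (29, 6), (29, 9), (29, 14)]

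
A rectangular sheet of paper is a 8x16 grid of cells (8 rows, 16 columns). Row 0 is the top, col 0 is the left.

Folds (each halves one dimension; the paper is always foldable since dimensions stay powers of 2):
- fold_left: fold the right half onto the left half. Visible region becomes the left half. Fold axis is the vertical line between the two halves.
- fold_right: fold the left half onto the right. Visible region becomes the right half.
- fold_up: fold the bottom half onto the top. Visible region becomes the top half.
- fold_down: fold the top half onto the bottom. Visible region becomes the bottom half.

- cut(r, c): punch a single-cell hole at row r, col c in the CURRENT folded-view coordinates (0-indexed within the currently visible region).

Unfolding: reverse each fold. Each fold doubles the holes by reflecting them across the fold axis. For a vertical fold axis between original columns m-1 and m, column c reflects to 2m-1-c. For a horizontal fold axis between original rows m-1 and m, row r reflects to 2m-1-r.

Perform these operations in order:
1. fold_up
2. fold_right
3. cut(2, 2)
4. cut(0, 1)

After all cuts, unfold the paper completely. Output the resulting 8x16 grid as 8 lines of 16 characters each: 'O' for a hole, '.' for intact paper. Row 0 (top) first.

Answer: ......O..O......
................
.....O....O.....
................
................
.....O....O.....
................
......O..O......

Derivation:
Op 1 fold_up: fold axis h@4; visible region now rows[0,4) x cols[0,16) = 4x16
Op 2 fold_right: fold axis v@8; visible region now rows[0,4) x cols[8,16) = 4x8
Op 3 cut(2, 2): punch at orig (2,10); cuts so far [(2, 10)]; region rows[0,4) x cols[8,16) = 4x8
Op 4 cut(0, 1): punch at orig (0,9); cuts so far [(0, 9), (2, 10)]; region rows[0,4) x cols[8,16) = 4x8
Unfold 1 (reflect across v@8): 4 holes -> [(0, 6), (0, 9), (2, 5), (2, 10)]
Unfold 2 (reflect across h@4): 8 holes -> [(0, 6), (0, 9), (2, 5), (2, 10), (5, 5), (5, 10), (7, 6), (7, 9)]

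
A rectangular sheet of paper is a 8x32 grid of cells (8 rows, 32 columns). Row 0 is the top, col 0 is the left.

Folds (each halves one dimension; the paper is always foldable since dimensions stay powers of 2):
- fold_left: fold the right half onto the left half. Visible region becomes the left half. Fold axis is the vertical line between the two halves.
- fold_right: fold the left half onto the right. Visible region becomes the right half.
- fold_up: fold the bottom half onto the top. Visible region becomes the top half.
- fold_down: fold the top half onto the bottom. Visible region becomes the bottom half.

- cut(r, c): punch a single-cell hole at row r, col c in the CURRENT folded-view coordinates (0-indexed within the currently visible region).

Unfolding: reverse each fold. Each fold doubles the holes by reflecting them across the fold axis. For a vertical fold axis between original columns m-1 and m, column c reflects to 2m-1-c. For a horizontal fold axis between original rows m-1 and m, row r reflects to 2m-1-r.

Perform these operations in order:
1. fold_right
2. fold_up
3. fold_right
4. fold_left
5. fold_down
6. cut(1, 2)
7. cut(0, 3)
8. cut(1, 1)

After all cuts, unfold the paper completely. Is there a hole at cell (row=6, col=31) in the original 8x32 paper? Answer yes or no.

Answer: no

Derivation:
Op 1 fold_right: fold axis v@16; visible region now rows[0,8) x cols[16,32) = 8x16
Op 2 fold_up: fold axis h@4; visible region now rows[0,4) x cols[16,32) = 4x16
Op 3 fold_right: fold axis v@24; visible region now rows[0,4) x cols[24,32) = 4x8
Op 4 fold_left: fold axis v@28; visible region now rows[0,4) x cols[24,28) = 4x4
Op 5 fold_down: fold axis h@2; visible region now rows[2,4) x cols[24,28) = 2x4
Op 6 cut(1, 2): punch at orig (3,26); cuts so far [(3, 26)]; region rows[2,4) x cols[24,28) = 2x4
Op 7 cut(0, 3): punch at orig (2,27); cuts so far [(2, 27), (3, 26)]; region rows[2,4) x cols[24,28) = 2x4
Op 8 cut(1, 1): punch at orig (3,25); cuts so far [(2, 27), (3, 25), (3, 26)]; region rows[2,4) x cols[24,28) = 2x4
Unfold 1 (reflect across h@2): 6 holes -> [(0, 25), (0, 26), (1, 27), (2, 27), (3, 25), (3, 26)]
Unfold 2 (reflect across v@28): 12 holes -> [(0, 25), (0, 26), (0, 29), (0, 30), (1, 27), (1, 28), (2, 27), (2, 28), (3, 25), (3, 26), (3, 29), (3, 30)]
Unfold 3 (reflect across v@24): 24 holes -> [(0, 17), (0, 18), (0, 21), (0, 22), (0, 25), (0, 26), (0, 29), (0, 30), (1, 19), (1, 20), (1, 27), (1, 28), (2, 19), (2, 20), (2, 27), (2, 28), (3, 17), (3, 18), (3, 21), (3, 22), (3, 25), (3, 26), (3, 29), (3, 30)]
Unfold 4 (reflect across h@4): 48 holes -> [(0, 17), (0, 18), (0, 21), (0, 22), (0, 25), (0, 26), (0, 29), (0, 30), (1, 19), (1, 20), (1, 27), (1, 28), (2, 19), (2, 20), (2, 27), (2, 28), (3, 17), (3, 18), (3, 21), (3, 22), (3, 25), (3, 26), (3, 29), (3, 30), (4, 17), (4, 18), (4, 21), (4, 22), (4, 25), (4, 26), (4, 29), (4, 30), (5, 19), (5, 20), (5, 27), (5, 28), (6, 19), (6, 20), (6, 27), (6, 28), (7, 17), (7, 18), (7, 21), (7, 22), (7, 25), (7, 26), (7, 29), (7, 30)]
Unfold 5 (reflect across v@16): 96 holes -> [(0, 1), (0, 2), (0, 5), (0, 6), (0, 9), (0, 10), (0, 13), (0, 14), (0, 17), (0, 18), (0, 21), (0, 22), (0, 25), (0, 26), (0, 29), (0, 30), (1, 3), (1, 4), (1, 11), (1, 12), (1, 19), (1, 20), (1, 27), (1, 28), (2, 3), (2, 4), (2, 11), (2, 12), (2, 19), (2, 20), (2, 27), (2, 28), (3, 1), (3, 2), (3, 5), (3, 6), (3, 9), (3, 10), (3, 13), (3, 14), (3, 17), (3, 18), (3, 21), (3, 22), (3, 25), (3, 26), (3, 29), (3, 30), (4, 1), (4, 2), (4, 5), (4, 6), (4, 9), (4, 10), (4, 13), (4, 14), (4, 17), (4, 18), (4, 21), (4, 22), (4, 25), (4, 26), (4, 29), (4, 30), (5, 3), (5, 4), (5, 11), (5, 12), (5, 19), (5, 20), (5, 27), (5, 28), (6, 3), (6, 4), (6, 11), (6, 12), (6, 19), (6, 20), (6, 27), (6, 28), (7, 1), (7, 2), (7, 5), (7, 6), (7, 9), (7, 10), (7, 13), (7, 14), (7, 17), (7, 18), (7, 21), (7, 22), (7, 25), (7, 26), (7, 29), (7, 30)]
Holes: [(0, 1), (0, 2), (0, 5), (0, 6), (0, 9), (0, 10), (0, 13), (0, 14), (0, 17), (0, 18), (0, 21), (0, 22), (0, 25), (0, 26), (0, 29), (0, 30), (1, 3), (1, 4), (1, 11), (1, 12), (1, 19), (1, 20), (1, 27), (1, 28), (2, 3), (2, 4), (2, 11), (2, 12), (2, 19), (2, 20), (2, 27), (2, 28), (3, 1), (3, 2), (3, 5), (3, 6), (3, 9), (3, 10), (3, 13), (3, 14), (3, 17), (3, 18), (3, 21), (3, 22), (3, 25), (3, 26), (3, 29), (3, 30), (4, 1), (4, 2), (4, 5), (4, 6), (4, 9), (4, 10), (4, 13), (4, 14), (4, 17), (4, 18), (4, 21), (4, 22), (4, 25), (4, 26), (4, 29), (4, 30), (5, 3), (5, 4), (5, 11), (5, 12), (5, 19), (5, 20), (5, 27), (5, 28), (6, 3), (6, 4), (6, 11), (6, 12), (6, 19), (6, 20), (6, 27), (6, 28), (7, 1), (7, 2), (7, 5), (7, 6), (7, 9), (7, 10), (7, 13), (7, 14), (7, 17), (7, 18), (7, 21), (7, 22), (7, 25), (7, 26), (7, 29), (7, 30)]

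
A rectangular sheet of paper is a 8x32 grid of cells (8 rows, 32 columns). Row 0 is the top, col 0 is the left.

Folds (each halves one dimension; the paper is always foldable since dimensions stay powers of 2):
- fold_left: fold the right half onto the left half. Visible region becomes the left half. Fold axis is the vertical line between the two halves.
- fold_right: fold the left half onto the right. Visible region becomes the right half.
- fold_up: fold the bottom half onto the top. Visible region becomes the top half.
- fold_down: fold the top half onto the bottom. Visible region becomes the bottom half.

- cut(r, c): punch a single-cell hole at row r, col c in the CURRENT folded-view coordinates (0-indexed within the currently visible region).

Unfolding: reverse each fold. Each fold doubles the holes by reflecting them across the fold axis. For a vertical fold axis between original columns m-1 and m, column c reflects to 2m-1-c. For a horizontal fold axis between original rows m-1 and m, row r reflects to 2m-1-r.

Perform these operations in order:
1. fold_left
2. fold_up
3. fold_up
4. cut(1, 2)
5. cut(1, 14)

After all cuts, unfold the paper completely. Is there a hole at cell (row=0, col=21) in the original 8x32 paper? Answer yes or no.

Answer: no

Derivation:
Op 1 fold_left: fold axis v@16; visible region now rows[0,8) x cols[0,16) = 8x16
Op 2 fold_up: fold axis h@4; visible region now rows[0,4) x cols[0,16) = 4x16
Op 3 fold_up: fold axis h@2; visible region now rows[0,2) x cols[0,16) = 2x16
Op 4 cut(1, 2): punch at orig (1,2); cuts so far [(1, 2)]; region rows[0,2) x cols[0,16) = 2x16
Op 5 cut(1, 14): punch at orig (1,14); cuts so far [(1, 2), (1, 14)]; region rows[0,2) x cols[0,16) = 2x16
Unfold 1 (reflect across h@2): 4 holes -> [(1, 2), (1, 14), (2, 2), (2, 14)]
Unfold 2 (reflect across h@4): 8 holes -> [(1, 2), (1, 14), (2, 2), (2, 14), (5, 2), (5, 14), (6, 2), (6, 14)]
Unfold 3 (reflect across v@16): 16 holes -> [(1, 2), (1, 14), (1, 17), (1, 29), (2, 2), (2, 14), (2, 17), (2, 29), (5, 2), (5, 14), (5, 17), (5, 29), (6, 2), (6, 14), (6, 17), (6, 29)]
Holes: [(1, 2), (1, 14), (1, 17), (1, 29), (2, 2), (2, 14), (2, 17), (2, 29), (5, 2), (5, 14), (5, 17), (5, 29), (6, 2), (6, 14), (6, 17), (6, 29)]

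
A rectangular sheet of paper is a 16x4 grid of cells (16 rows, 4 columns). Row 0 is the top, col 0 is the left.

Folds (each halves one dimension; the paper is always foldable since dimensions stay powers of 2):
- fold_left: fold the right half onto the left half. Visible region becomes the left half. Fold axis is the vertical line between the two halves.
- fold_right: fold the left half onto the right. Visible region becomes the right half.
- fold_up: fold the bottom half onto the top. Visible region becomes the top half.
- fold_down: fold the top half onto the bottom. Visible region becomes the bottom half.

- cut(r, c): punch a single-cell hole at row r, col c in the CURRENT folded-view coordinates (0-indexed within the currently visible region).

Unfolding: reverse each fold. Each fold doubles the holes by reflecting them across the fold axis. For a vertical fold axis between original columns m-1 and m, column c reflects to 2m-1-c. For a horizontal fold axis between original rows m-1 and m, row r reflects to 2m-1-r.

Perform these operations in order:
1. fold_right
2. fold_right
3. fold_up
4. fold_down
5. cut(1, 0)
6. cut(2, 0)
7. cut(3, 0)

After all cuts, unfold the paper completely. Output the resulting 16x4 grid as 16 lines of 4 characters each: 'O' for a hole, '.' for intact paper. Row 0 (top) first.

Answer: OOOO
OOOO
OOOO
....
....
OOOO
OOOO
OOOO
OOOO
OOOO
OOOO
....
....
OOOO
OOOO
OOOO

Derivation:
Op 1 fold_right: fold axis v@2; visible region now rows[0,16) x cols[2,4) = 16x2
Op 2 fold_right: fold axis v@3; visible region now rows[0,16) x cols[3,4) = 16x1
Op 3 fold_up: fold axis h@8; visible region now rows[0,8) x cols[3,4) = 8x1
Op 4 fold_down: fold axis h@4; visible region now rows[4,8) x cols[3,4) = 4x1
Op 5 cut(1, 0): punch at orig (5,3); cuts so far [(5, 3)]; region rows[4,8) x cols[3,4) = 4x1
Op 6 cut(2, 0): punch at orig (6,3); cuts so far [(5, 3), (6, 3)]; region rows[4,8) x cols[3,4) = 4x1
Op 7 cut(3, 0): punch at orig (7,3); cuts so far [(5, 3), (6, 3), (7, 3)]; region rows[4,8) x cols[3,4) = 4x1
Unfold 1 (reflect across h@4): 6 holes -> [(0, 3), (1, 3), (2, 3), (5, 3), (6, 3), (7, 3)]
Unfold 2 (reflect across h@8): 12 holes -> [(0, 3), (1, 3), (2, 3), (5, 3), (6, 3), (7, 3), (8, 3), (9, 3), (10, 3), (13, 3), (14, 3), (15, 3)]
Unfold 3 (reflect across v@3): 24 holes -> [(0, 2), (0, 3), (1, 2), (1, 3), (2, 2), (2, 3), (5, 2), (5, 3), (6, 2), (6, 3), (7, 2), (7, 3), (8, 2), (8, 3), (9, 2), (9, 3), (10, 2), (10, 3), (13, 2), (13, 3), (14, 2), (14, 3), (15, 2), (15, 3)]
Unfold 4 (reflect across v@2): 48 holes -> [(0, 0), (0, 1), (0, 2), (0, 3), (1, 0), (1, 1), (1, 2), (1, 3), (2, 0), (2, 1), (2, 2), (2, 3), (5, 0), (5, 1), (5, 2), (5, 3), (6, 0), (6, 1), (6, 2), (6, 3), (7, 0), (7, 1), (7, 2), (7, 3), (8, 0), (8, 1), (8, 2), (8, 3), (9, 0), (9, 1), (9, 2), (9, 3), (10, 0), (10, 1), (10, 2), (10, 3), (13, 0), (13, 1), (13, 2), (13, 3), (14, 0), (14, 1), (14, 2), (14, 3), (15, 0), (15, 1), (15, 2), (15, 3)]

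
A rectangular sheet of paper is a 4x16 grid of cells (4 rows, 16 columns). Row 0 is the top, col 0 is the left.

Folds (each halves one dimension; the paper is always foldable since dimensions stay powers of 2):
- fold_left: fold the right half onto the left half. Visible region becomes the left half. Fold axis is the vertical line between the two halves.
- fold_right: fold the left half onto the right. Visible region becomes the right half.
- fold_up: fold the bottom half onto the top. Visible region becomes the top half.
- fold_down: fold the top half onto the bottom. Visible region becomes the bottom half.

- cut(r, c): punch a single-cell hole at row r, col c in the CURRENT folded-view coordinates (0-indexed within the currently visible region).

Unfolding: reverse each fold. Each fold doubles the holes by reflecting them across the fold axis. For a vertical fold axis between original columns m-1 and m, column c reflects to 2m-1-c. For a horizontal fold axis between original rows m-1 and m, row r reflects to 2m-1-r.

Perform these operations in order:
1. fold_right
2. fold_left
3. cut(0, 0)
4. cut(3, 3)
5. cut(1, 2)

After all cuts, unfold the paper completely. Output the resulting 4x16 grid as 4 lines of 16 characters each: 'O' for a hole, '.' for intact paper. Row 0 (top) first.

Answer: O......OO......O
..O..O....O..O..
................
...OO......OO...

Derivation:
Op 1 fold_right: fold axis v@8; visible region now rows[0,4) x cols[8,16) = 4x8
Op 2 fold_left: fold axis v@12; visible region now rows[0,4) x cols[8,12) = 4x4
Op 3 cut(0, 0): punch at orig (0,8); cuts so far [(0, 8)]; region rows[0,4) x cols[8,12) = 4x4
Op 4 cut(3, 3): punch at orig (3,11); cuts so far [(0, 8), (3, 11)]; region rows[0,4) x cols[8,12) = 4x4
Op 5 cut(1, 2): punch at orig (1,10); cuts so far [(0, 8), (1, 10), (3, 11)]; region rows[0,4) x cols[8,12) = 4x4
Unfold 1 (reflect across v@12): 6 holes -> [(0, 8), (0, 15), (1, 10), (1, 13), (3, 11), (3, 12)]
Unfold 2 (reflect across v@8): 12 holes -> [(0, 0), (0, 7), (0, 8), (0, 15), (1, 2), (1, 5), (1, 10), (1, 13), (3, 3), (3, 4), (3, 11), (3, 12)]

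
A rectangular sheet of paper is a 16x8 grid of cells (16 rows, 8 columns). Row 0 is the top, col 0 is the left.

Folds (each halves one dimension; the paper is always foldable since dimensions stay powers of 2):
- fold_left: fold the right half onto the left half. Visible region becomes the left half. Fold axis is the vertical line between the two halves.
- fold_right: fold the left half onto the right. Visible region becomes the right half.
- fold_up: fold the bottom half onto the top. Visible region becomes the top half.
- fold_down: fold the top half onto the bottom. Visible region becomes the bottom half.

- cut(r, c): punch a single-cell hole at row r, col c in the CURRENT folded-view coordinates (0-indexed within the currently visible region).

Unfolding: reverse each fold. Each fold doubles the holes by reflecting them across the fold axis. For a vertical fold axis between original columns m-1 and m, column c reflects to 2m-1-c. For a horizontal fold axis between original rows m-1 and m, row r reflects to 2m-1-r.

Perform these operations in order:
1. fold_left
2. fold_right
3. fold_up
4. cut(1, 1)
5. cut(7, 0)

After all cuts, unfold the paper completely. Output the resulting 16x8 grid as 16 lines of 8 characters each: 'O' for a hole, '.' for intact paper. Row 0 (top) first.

Answer: ........
O..OO..O
........
........
........
........
........
.OO..OO.
.OO..OO.
........
........
........
........
........
O..OO..O
........

Derivation:
Op 1 fold_left: fold axis v@4; visible region now rows[0,16) x cols[0,4) = 16x4
Op 2 fold_right: fold axis v@2; visible region now rows[0,16) x cols[2,4) = 16x2
Op 3 fold_up: fold axis h@8; visible region now rows[0,8) x cols[2,4) = 8x2
Op 4 cut(1, 1): punch at orig (1,3); cuts so far [(1, 3)]; region rows[0,8) x cols[2,4) = 8x2
Op 5 cut(7, 0): punch at orig (7,2); cuts so far [(1, 3), (7, 2)]; region rows[0,8) x cols[2,4) = 8x2
Unfold 1 (reflect across h@8): 4 holes -> [(1, 3), (7, 2), (8, 2), (14, 3)]
Unfold 2 (reflect across v@2): 8 holes -> [(1, 0), (1, 3), (7, 1), (7, 2), (8, 1), (8, 2), (14, 0), (14, 3)]
Unfold 3 (reflect across v@4): 16 holes -> [(1, 0), (1, 3), (1, 4), (1, 7), (7, 1), (7, 2), (7, 5), (7, 6), (8, 1), (8, 2), (8, 5), (8, 6), (14, 0), (14, 3), (14, 4), (14, 7)]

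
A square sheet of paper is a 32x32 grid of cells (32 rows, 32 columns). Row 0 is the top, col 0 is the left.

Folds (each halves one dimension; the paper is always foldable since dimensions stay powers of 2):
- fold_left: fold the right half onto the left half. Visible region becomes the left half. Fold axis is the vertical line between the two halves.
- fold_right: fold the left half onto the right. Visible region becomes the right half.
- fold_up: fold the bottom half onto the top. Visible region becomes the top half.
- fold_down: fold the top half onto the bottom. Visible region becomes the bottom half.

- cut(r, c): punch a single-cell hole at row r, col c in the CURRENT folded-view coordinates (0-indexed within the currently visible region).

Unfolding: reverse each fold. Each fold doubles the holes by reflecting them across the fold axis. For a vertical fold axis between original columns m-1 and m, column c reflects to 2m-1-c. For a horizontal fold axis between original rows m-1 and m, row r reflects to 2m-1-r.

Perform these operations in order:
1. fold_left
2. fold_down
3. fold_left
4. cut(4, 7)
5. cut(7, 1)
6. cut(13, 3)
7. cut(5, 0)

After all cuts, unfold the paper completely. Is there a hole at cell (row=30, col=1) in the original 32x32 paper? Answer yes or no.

Op 1 fold_left: fold axis v@16; visible region now rows[0,32) x cols[0,16) = 32x16
Op 2 fold_down: fold axis h@16; visible region now rows[16,32) x cols[0,16) = 16x16
Op 3 fold_left: fold axis v@8; visible region now rows[16,32) x cols[0,8) = 16x8
Op 4 cut(4, 7): punch at orig (20,7); cuts so far [(20, 7)]; region rows[16,32) x cols[0,8) = 16x8
Op 5 cut(7, 1): punch at orig (23,1); cuts so far [(20, 7), (23, 1)]; region rows[16,32) x cols[0,8) = 16x8
Op 6 cut(13, 3): punch at orig (29,3); cuts so far [(20, 7), (23, 1), (29, 3)]; region rows[16,32) x cols[0,8) = 16x8
Op 7 cut(5, 0): punch at orig (21,0); cuts so far [(20, 7), (21, 0), (23, 1), (29, 3)]; region rows[16,32) x cols[0,8) = 16x8
Unfold 1 (reflect across v@8): 8 holes -> [(20, 7), (20, 8), (21, 0), (21, 15), (23, 1), (23, 14), (29, 3), (29, 12)]
Unfold 2 (reflect across h@16): 16 holes -> [(2, 3), (2, 12), (8, 1), (8, 14), (10, 0), (10, 15), (11, 7), (11, 8), (20, 7), (20, 8), (21, 0), (21, 15), (23, 1), (23, 14), (29, 3), (29, 12)]
Unfold 3 (reflect across v@16): 32 holes -> [(2, 3), (2, 12), (2, 19), (2, 28), (8, 1), (8, 14), (8, 17), (8, 30), (10, 0), (10, 15), (10, 16), (10, 31), (11, 7), (11, 8), (11, 23), (11, 24), (20, 7), (20, 8), (20, 23), (20, 24), (21, 0), (21, 15), (21, 16), (21, 31), (23, 1), (23, 14), (23, 17), (23, 30), (29, 3), (29, 12), (29, 19), (29, 28)]
Holes: [(2, 3), (2, 12), (2, 19), (2, 28), (8, 1), (8, 14), (8, 17), (8, 30), (10, 0), (10, 15), (10, 16), (10, 31), (11, 7), (11, 8), (11, 23), (11, 24), (20, 7), (20, 8), (20, 23), (20, 24), (21, 0), (21, 15), (21, 16), (21, 31), (23, 1), (23, 14), (23, 17), (23, 30), (29, 3), (29, 12), (29, 19), (29, 28)]

Answer: no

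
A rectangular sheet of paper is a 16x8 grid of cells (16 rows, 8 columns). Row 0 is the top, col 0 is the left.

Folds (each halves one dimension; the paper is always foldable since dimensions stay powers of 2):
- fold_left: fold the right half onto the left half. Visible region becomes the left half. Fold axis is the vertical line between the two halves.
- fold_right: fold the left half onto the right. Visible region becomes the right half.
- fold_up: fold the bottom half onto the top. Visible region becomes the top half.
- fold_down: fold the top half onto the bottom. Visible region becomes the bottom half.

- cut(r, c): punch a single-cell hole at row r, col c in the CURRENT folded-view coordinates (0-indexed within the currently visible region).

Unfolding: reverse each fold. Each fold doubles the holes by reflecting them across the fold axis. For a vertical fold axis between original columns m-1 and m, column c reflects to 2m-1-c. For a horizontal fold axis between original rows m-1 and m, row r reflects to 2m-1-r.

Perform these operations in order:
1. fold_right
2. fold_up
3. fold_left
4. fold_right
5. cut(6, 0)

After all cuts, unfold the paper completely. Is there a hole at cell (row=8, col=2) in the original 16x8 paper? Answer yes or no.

Answer: no

Derivation:
Op 1 fold_right: fold axis v@4; visible region now rows[0,16) x cols[4,8) = 16x4
Op 2 fold_up: fold axis h@8; visible region now rows[0,8) x cols[4,8) = 8x4
Op 3 fold_left: fold axis v@6; visible region now rows[0,8) x cols[4,6) = 8x2
Op 4 fold_right: fold axis v@5; visible region now rows[0,8) x cols[5,6) = 8x1
Op 5 cut(6, 0): punch at orig (6,5); cuts so far [(6, 5)]; region rows[0,8) x cols[5,6) = 8x1
Unfold 1 (reflect across v@5): 2 holes -> [(6, 4), (6, 5)]
Unfold 2 (reflect across v@6): 4 holes -> [(6, 4), (6, 5), (6, 6), (6, 7)]
Unfold 3 (reflect across h@8): 8 holes -> [(6, 4), (6, 5), (6, 6), (6, 7), (9, 4), (9, 5), (9, 6), (9, 7)]
Unfold 4 (reflect across v@4): 16 holes -> [(6, 0), (6, 1), (6, 2), (6, 3), (6, 4), (6, 5), (6, 6), (6, 7), (9, 0), (9, 1), (9, 2), (9, 3), (9, 4), (9, 5), (9, 6), (9, 7)]
Holes: [(6, 0), (6, 1), (6, 2), (6, 3), (6, 4), (6, 5), (6, 6), (6, 7), (9, 0), (9, 1), (9, 2), (9, 3), (9, 4), (9, 5), (9, 6), (9, 7)]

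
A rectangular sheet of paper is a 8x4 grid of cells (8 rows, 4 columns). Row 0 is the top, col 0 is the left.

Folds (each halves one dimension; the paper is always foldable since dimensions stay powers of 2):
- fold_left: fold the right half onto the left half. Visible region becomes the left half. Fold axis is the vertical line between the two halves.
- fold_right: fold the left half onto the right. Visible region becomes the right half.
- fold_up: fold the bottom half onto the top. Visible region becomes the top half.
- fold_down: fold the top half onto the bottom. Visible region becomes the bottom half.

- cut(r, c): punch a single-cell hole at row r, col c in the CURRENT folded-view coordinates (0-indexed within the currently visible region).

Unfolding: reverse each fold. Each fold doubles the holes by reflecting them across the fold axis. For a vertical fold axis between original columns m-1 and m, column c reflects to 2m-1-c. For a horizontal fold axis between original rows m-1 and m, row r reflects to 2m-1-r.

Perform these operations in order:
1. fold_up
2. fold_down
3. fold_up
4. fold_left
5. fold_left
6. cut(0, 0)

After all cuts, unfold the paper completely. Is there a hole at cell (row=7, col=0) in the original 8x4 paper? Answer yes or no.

Op 1 fold_up: fold axis h@4; visible region now rows[0,4) x cols[0,4) = 4x4
Op 2 fold_down: fold axis h@2; visible region now rows[2,4) x cols[0,4) = 2x4
Op 3 fold_up: fold axis h@3; visible region now rows[2,3) x cols[0,4) = 1x4
Op 4 fold_left: fold axis v@2; visible region now rows[2,3) x cols[0,2) = 1x2
Op 5 fold_left: fold axis v@1; visible region now rows[2,3) x cols[0,1) = 1x1
Op 6 cut(0, 0): punch at orig (2,0); cuts so far [(2, 0)]; region rows[2,3) x cols[0,1) = 1x1
Unfold 1 (reflect across v@1): 2 holes -> [(2, 0), (2, 1)]
Unfold 2 (reflect across v@2): 4 holes -> [(2, 0), (2, 1), (2, 2), (2, 3)]
Unfold 3 (reflect across h@3): 8 holes -> [(2, 0), (2, 1), (2, 2), (2, 3), (3, 0), (3, 1), (3, 2), (3, 3)]
Unfold 4 (reflect across h@2): 16 holes -> [(0, 0), (0, 1), (0, 2), (0, 3), (1, 0), (1, 1), (1, 2), (1, 3), (2, 0), (2, 1), (2, 2), (2, 3), (3, 0), (3, 1), (3, 2), (3, 3)]
Unfold 5 (reflect across h@4): 32 holes -> [(0, 0), (0, 1), (0, 2), (0, 3), (1, 0), (1, 1), (1, 2), (1, 3), (2, 0), (2, 1), (2, 2), (2, 3), (3, 0), (3, 1), (3, 2), (3, 3), (4, 0), (4, 1), (4, 2), (4, 3), (5, 0), (5, 1), (5, 2), (5, 3), (6, 0), (6, 1), (6, 2), (6, 3), (7, 0), (7, 1), (7, 2), (7, 3)]
Holes: [(0, 0), (0, 1), (0, 2), (0, 3), (1, 0), (1, 1), (1, 2), (1, 3), (2, 0), (2, 1), (2, 2), (2, 3), (3, 0), (3, 1), (3, 2), (3, 3), (4, 0), (4, 1), (4, 2), (4, 3), (5, 0), (5, 1), (5, 2), (5, 3), (6, 0), (6, 1), (6, 2), (6, 3), (7, 0), (7, 1), (7, 2), (7, 3)]

Answer: yes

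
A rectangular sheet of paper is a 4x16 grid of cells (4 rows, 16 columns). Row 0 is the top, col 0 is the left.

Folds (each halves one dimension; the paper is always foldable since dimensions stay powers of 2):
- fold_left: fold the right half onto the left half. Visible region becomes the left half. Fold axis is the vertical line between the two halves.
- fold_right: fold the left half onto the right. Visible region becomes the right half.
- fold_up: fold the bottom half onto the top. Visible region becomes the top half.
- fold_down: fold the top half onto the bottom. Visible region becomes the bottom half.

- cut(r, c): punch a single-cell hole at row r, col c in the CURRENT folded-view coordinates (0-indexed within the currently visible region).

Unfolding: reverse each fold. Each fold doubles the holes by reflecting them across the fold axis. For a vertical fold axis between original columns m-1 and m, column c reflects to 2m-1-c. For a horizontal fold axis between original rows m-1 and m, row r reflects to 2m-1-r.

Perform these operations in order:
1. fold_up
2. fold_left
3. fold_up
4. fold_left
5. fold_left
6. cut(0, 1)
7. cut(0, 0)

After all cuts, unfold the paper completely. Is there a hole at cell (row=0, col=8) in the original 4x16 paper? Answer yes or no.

Answer: yes

Derivation:
Op 1 fold_up: fold axis h@2; visible region now rows[0,2) x cols[0,16) = 2x16
Op 2 fold_left: fold axis v@8; visible region now rows[0,2) x cols[0,8) = 2x8
Op 3 fold_up: fold axis h@1; visible region now rows[0,1) x cols[0,8) = 1x8
Op 4 fold_left: fold axis v@4; visible region now rows[0,1) x cols[0,4) = 1x4
Op 5 fold_left: fold axis v@2; visible region now rows[0,1) x cols[0,2) = 1x2
Op 6 cut(0, 1): punch at orig (0,1); cuts so far [(0, 1)]; region rows[0,1) x cols[0,2) = 1x2
Op 7 cut(0, 0): punch at orig (0,0); cuts so far [(0, 0), (0, 1)]; region rows[0,1) x cols[0,2) = 1x2
Unfold 1 (reflect across v@2): 4 holes -> [(0, 0), (0, 1), (0, 2), (0, 3)]
Unfold 2 (reflect across v@4): 8 holes -> [(0, 0), (0, 1), (0, 2), (0, 3), (0, 4), (0, 5), (0, 6), (0, 7)]
Unfold 3 (reflect across h@1): 16 holes -> [(0, 0), (0, 1), (0, 2), (0, 3), (0, 4), (0, 5), (0, 6), (0, 7), (1, 0), (1, 1), (1, 2), (1, 3), (1, 4), (1, 5), (1, 6), (1, 7)]
Unfold 4 (reflect across v@8): 32 holes -> [(0, 0), (0, 1), (0, 2), (0, 3), (0, 4), (0, 5), (0, 6), (0, 7), (0, 8), (0, 9), (0, 10), (0, 11), (0, 12), (0, 13), (0, 14), (0, 15), (1, 0), (1, 1), (1, 2), (1, 3), (1, 4), (1, 5), (1, 6), (1, 7), (1, 8), (1, 9), (1, 10), (1, 11), (1, 12), (1, 13), (1, 14), (1, 15)]
Unfold 5 (reflect across h@2): 64 holes -> [(0, 0), (0, 1), (0, 2), (0, 3), (0, 4), (0, 5), (0, 6), (0, 7), (0, 8), (0, 9), (0, 10), (0, 11), (0, 12), (0, 13), (0, 14), (0, 15), (1, 0), (1, 1), (1, 2), (1, 3), (1, 4), (1, 5), (1, 6), (1, 7), (1, 8), (1, 9), (1, 10), (1, 11), (1, 12), (1, 13), (1, 14), (1, 15), (2, 0), (2, 1), (2, 2), (2, 3), (2, 4), (2, 5), (2, 6), (2, 7), (2, 8), (2, 9), (2, 10), (2, 11), (2, 12), (2, 13), (2, 14), (2, 15), (3, 0), (3, 1), (3, 2), (3, 3), (3, 4), (3, 5), (3, 6), (3, 7), (3, 8), (3, 9), (3, 10), (3, 11), (3, 12), (3, 13), (3, 14), (3, 15)]
Holes: [(0, 0), (0, 1), (0, 2), (0, 3), (0, 4), (0, 5), (0, 6), (0, 7), (0, 8), (0, 9), (0, 10), (0, 11), (0, 12), (0, 13), (0, 14), (0, 15), (1, 0), (1, 1), (1, 2), (1, 3), (1, 4), (1, 5), (1, 6), (1, 7), (1, 8), (1, 9), (1, 10), (1, 11), (1, 12), (1, 13), (1, 14), (1, 15), (2, 0), (2, 1), (2, 2), (2, 3), (2, 4), (2, 5), (2, 6), (2, 7), (2, 8), (2, 9), (2, 10), (2, 11), (2, 12), (2, 13), (2, 14), (2, 15), (3, 0), (3, 1), (3, 2), (3, 3), (3, 4), (3, 5), (3, 6), (3, 7), (3, 8), (3, 9), (3, 10), (3, 11), (3, 12), (3, 13), (3, 14), (3, 15)]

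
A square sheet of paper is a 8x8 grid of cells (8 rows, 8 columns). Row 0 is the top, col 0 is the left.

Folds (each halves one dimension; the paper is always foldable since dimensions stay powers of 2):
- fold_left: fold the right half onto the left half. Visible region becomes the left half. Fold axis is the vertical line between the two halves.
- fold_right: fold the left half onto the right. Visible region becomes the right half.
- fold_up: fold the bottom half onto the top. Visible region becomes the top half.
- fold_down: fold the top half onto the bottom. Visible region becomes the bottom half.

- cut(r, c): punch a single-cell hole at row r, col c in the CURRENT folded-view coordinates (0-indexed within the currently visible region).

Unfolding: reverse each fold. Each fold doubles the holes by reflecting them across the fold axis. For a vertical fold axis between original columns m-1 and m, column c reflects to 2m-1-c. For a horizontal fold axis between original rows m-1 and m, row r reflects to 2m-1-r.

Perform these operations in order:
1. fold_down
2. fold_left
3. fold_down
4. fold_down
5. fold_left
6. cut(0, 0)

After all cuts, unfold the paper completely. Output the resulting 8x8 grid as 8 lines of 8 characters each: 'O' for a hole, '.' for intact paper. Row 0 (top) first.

Answer: O..OO..O
O..OO..O
O..OO..O
O..OO..O
O..OO..O
O..OO..O
O..OO..O
O..OO..O

Derivation:
Op 1 fold_down: fold axis h@4; visible region now rows[4,8) x cols[0,8) = 4x8
Op 2 fold_left: fold axis v@4; visible region now rows[4,8) x cols[0,4) = 4x4
Op 3 fold_down: fold axis h@6; visible region now rows[6,8) x cols[0,4) = 2x4
Op 4 fold_down: fold axis h@7; visible region now rows[7,8) x cols[0,4) = 1x4
Op 5 fold_left: fold axis v@2; visible region now rows[7,8) x cols[0,2) = 1x2
Op 6 cut(0, 0): punch at orig (7,0); cuts so far [(7, 0)]; region rows[7,8) x cols[0,2) = 1x2
Unfold 1 (reflect across v@2): 2 holes -> [(7, 0), (7, 3)]
Unfold 2 (reflect across h@7): 4 holes -> [(6, 0), (6, 3), (7, 0), (7, 3)]
Unfold 3 (reflect across h@6): 8 holes -> [(4, 0), (4, 3), (5, 0), (5, 3), (6, 0), (6, 3), (7, 0), (7, 3)]
Unfold 4 (reflect across v@4): 16 holes -> [(4, 0), (4, 3), (4, 4), (4, 7), (5, 0), (5, 3), (5, 4), (5, 7), (6, 0), (6, 3), (6, 4), (6, 7), (7, 0), (7, 3), (7, 4), (7, 7)]
Unfold 5 (reflect across h@4): 32 holes -> [(0, 0), (0, 3), (0, 4), (0, 7), (1, 0), (1, 3), (1, 4), (1, 7), (2, 0), (2, 3), (2, 4), (2, 7), (3, 0), (3, 3), (3, 4), (3, 7), (4, 0), (4, 3), (4, 4), (4, 7), (5, 0), (5, 3), (5, 4), (5, 7), (6, 0), (6, 3), (6, 4), (6, 7), (7, 0), (7, 3), (7, 4), (7, 7)]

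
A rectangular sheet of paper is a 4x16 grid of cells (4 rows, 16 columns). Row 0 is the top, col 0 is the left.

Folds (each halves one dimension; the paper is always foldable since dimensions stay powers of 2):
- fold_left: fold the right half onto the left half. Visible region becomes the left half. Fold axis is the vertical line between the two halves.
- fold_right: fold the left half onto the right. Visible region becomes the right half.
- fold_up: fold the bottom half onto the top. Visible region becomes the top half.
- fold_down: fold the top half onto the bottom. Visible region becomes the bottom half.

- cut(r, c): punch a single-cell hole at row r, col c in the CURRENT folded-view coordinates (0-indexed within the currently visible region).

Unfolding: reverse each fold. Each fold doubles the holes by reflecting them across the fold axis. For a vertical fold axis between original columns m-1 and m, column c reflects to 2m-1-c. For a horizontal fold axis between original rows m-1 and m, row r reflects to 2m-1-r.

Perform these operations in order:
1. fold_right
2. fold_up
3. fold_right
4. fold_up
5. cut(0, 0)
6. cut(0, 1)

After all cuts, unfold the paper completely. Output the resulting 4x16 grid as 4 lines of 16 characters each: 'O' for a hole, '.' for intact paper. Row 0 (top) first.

Op 1 fold_right: fold axis v@8; visible region now rows[0,4) x cols[8,16) = 4x8
Op 2 fold_up: fold axis h@2; visible region now rows[0,2) x cols[8,16) = 2x8
Op 3 fold_right: fold axis v@12; visible region now rows[0,2) x cols[12,16) = 2x4
Op 4 fold_up: fold axis h@1; visible region now rows[0,1) x cols[12,16) = 1x4
Op 5 cut(0, 0): punch at orig (0,12); cuts so far [(0, 12)]; region rows[0,1) x cols[12,16) = 1x4
Op 6 cut(0, 1): punch at orig (0,13); cuts so far [(0, 12), (0, 13)]; region rows[0,1) x cols[12,16) = 1x4
Unfold 1 (reflect across h@1): 4 holes -> [(0, 12), (0, 13), (1, 12), (1, 13)]
Unfold 2 (reflect across v@12): 8 holes -> [(0, 10), (0, 11), (0, 12), (0, 13), (1, 10), (1, 11), (1, 12), (1, 13)]
Unfold 3 (reflect across h@2): 16 holes -> [(0, 10), (0, 11), (0, 12), (0, 13), (1, 10), (1, 11), (1, 12), (1, 13), (2, 10), (2, 11), (2, 12), (2, 13), (3, 10), (3, 11), (3, 12), (3, 13)]
Unfold 4 (reflect across v@8): 32 holes -> [(0, 2), (0, 3), (0, 4), (0, 5), (0, 10), (0, 11), (0, 12), (0, 13), (1, 2), (1, 3), (1, 4), (1, 5), (1, 10), (1, 11), (1, 12), (1, 13), (2, 2), (2, 3), (2, 4), (2, 5), (2, 10), (2, 11), (2, 12), (2, 13), (3, 2), (3, 3), (3, 4), (3, 5), (3, 10), (3, 11), (3, 12), (3, 13)]

Answer: ..OOOO....OOOO..
..OOOO....OOOO..
..OOOO....OOOO..
..OOOO....OOOO..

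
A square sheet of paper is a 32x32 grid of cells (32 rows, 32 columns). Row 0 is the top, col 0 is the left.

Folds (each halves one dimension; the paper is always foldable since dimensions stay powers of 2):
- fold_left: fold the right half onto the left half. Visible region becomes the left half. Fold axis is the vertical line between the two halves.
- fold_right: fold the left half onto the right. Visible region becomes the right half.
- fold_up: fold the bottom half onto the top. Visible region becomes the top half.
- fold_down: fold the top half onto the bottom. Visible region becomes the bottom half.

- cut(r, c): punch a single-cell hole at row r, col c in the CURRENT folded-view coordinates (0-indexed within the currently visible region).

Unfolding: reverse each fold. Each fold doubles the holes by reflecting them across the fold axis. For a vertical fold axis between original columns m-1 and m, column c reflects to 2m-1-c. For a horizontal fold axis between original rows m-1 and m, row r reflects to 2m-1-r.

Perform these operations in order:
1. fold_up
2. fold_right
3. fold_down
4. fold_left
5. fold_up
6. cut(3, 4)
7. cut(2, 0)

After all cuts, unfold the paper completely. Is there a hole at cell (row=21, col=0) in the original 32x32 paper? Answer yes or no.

Answer: yes

Derivation:
Op 1 fold_up: fold axis h@16; visible region now rows[0,16) x cols[0,32) = 16x32
Op 2 fold_right: fold axis v@16; visible region now rows[0,16) x cols[16,32) = 16x16
Op 3 fold_down: fold axis h@8; visible region now rows[8,16) x cols[16,32) = 8x16
Op 4 fold_left: fold axis v@24; visible region now rows[8,16) x cols[16,24) = 8x8
Op 5 fold_up: fold axis h@12; visible region now rows[8,12) x cols[16,24) = 4x8
Op 6 cut(3, 4): punch at orig (11,20); cuts so far [(11, 20)]; region rows[8,12) x cols[16,24) = 4x8
Op 7 cut(2, 0): punch at orig (10,16); cuts so far [(10, 16), (11, 20)]; region rows[8,12) x cols[16,24) = 4x8
Unfold 1 (reflect across h@12): 4 holes -> [(10, 16), (11, 20), (12, 20), (13, 16)]
Unfold 2 (reflect across v@24): 8 holes -> [(10, 16), (10, 31), (11, 20), (11, 27), (12, 20), (12, 27), (13, 16), (13, 31)]
Unfold 3 (reflect across h@8): 16 holes -> [(2, 16), (2, 31), (3, 20), (3, 27), (4, 20), (4, 27), (5, 16), (5, 31), (10, 16), (10, 31), (11, 20), (11, 27), (12, 20), (12, 27), (13, 16), (13, 31)]
Unfold 4 (reflect across v@16): 32 holes -> [(2, 0), (2, 15), (2, 16), (2, 31), (3, 4), (3, 11), (3, 20), (3, 27), (4, 4), (4, 11), (4, 20), (4, 27), (5, 0), (5, 15), (5, 16), (5, 31), (10, 0), (10, 15), (10, 16), (10, 31), (11, 4), (11, 11), (11, 20), (11, 27), (12, 4), (12, 11), (12, 20), (12, 27), (13, 0), (13, 15), (13, 16), (13, 31)]
Unfold 5 (reflect across h@16): 64 holes -> [(2, 0), (2, 15), (2, 16), (2, 31), (3, 4), (3, 11), (3, 20), (3, 27), (4, 4), (4, 11), (4, 20), (4, 27), (5, 0), (5, 15), (5, 16), (5, 31), (10, 0), (10, 15), (10, 16), (10, 31), (11, 4), (11, 11), (11, 20), (11, 27), (12, 4), (12, 11), (12, 20), (12, 27), (13, 0), (13, 15), (13, 16), (13, 31), (18, 0), (18, 15), (18, 16), (18, 31), (19, 4), (19, 11), (19, 20), (19, 27), (20, 4), (20, 11), (20, 20), (20, 27), (21, 0), (21, 15), (21, 16), (21, 31), (26, 0), (26, 15), (26, 16), (26, 31), (27, 4), (27, 11), (27, 20), (27, 27), (28, 4), (28, 11), (28, 20), (28, 27), (29, 0), (29, 15), (29, 16), (29, 31)]
Holes: [(2, 0), (2, 15), (2, 16), (2, 31), (3, 4), (3, 11), (3, 20), (3, 27), (4, 4), (4, 11), (4, 20), (4, 27), (5, 0), (5, 15), (5, 16), (5, 31), (10, 0), (10, 15), (10, 16), (10, 31), (11, 4), (11, 11), (11, 20), (11, 27), (12, 4), (12, 11), (12, 20), (12, 27), (13, 0), (13, 15), (13, 16), (13, 31), (18, 0), (18, 15), (18, 16), (18, 31), (19, 4), (19, 11), (19, 20), (19, 27), (20, 4), (20, 11), (20, 20), (20, 27), (21, 0), (21, 15), (21, 16), (21, 31), (26, 0), (26, 15), (26, 16), (26, 31), (27, 4), (27, 11), (27, 20), (27, 27), (28, 4), (28, 11), (28, 20), (28, 27), (29, 0), (29, 15), (29, 16), (29, 31)]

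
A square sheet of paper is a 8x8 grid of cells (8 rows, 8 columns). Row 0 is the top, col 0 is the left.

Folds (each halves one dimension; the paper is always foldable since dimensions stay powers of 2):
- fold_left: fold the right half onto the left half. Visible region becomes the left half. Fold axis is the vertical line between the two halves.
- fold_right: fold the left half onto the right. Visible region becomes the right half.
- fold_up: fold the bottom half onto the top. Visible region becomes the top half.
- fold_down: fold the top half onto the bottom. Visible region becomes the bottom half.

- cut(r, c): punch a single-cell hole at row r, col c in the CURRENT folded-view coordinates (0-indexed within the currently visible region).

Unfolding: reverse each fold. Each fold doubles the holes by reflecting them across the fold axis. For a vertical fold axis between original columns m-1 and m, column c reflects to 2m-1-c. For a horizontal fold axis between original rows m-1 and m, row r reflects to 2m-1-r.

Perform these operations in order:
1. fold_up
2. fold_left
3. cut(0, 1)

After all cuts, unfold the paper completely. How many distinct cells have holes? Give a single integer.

Answer: 4

Derivation:
Op 1 fold_up: fold axis h@4; visible region now rows[0,4) x cols[0,8) = 4x8
Op 2 fold_left: fold axis v@4; visible region now rows[0,4) x cols[0,4) = 4x4
Op 3 cut(0, 1): punch at orig (0,1); cuts so far [(0, 1)]; region rows[0,4) x cols[0,4) = 4x4
Unfold 1 (reflect across v@4): 2 holes -> [(0, 1), (0, 6)]
Unfold 2 (reflect across h@4): 4 holes -> [(0, 1), (0, 6), (7, 1), (7, 6)]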